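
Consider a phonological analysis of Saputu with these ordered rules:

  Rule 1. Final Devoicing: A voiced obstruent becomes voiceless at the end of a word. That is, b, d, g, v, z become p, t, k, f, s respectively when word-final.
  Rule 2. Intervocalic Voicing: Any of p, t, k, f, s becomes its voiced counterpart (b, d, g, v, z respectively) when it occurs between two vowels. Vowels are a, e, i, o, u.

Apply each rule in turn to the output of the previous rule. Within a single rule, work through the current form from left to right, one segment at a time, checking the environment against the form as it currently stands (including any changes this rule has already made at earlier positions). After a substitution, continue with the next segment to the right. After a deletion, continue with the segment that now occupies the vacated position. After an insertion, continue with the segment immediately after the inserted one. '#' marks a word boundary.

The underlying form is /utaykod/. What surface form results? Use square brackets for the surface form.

[udaykot]

Rule 1 Final Devoicing: [utaykod] → [utaykot]
Rule 2 Intervocalic Voicing: [utaykot] → [udaykot]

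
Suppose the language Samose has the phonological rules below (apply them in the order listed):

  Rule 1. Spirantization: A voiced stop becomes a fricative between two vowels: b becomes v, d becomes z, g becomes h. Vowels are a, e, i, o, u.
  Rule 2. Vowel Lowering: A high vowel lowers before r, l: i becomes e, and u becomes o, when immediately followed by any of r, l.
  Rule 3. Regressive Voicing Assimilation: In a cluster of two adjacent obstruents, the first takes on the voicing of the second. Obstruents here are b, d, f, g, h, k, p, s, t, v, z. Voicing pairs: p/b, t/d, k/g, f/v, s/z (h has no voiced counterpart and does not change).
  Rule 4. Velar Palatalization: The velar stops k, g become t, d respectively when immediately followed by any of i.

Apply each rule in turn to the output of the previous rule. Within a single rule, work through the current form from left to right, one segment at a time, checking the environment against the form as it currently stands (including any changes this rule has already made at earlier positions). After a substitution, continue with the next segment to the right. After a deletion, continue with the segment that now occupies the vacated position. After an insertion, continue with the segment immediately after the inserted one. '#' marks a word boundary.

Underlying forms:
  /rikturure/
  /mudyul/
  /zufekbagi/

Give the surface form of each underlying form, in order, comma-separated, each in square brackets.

[riktorore], [mudyol], [zufegbahi]

/rikturure/:
  Rule 1 Spirantization: no change — [rikturure]
  Rule 2 Vowel Lowering: [rikturure] → [riktorore]
  Rule 3 Regressive Voicing Assimilation: no change — [riktorore]
  Rule 4 Velar Palatalization: no change — [riktorore]
/mudyul/:
  Rule 1 Spirantization: no change — [mudyul]
  Rule 2 Vowel Lowering: [mudyul] → [mudyol]
  Rule 3 Regressive Voicing Assimilation: no change — [mudyol]
  Rule 4 Velar Palatalization: no change — [mudyol]
/zufekbagi/:
  Rule 1 Spirantization: [zufekbagi] → [zufekbahi]
  Rule 2 Vowel Lowering: no change — [zufekbahi]
  Rule 3 Regressive Voicing Assimilation: [zufekbahi] → [zufegbahi]
  Rule 4 Velar Palatalization: no change — [zufegbahi]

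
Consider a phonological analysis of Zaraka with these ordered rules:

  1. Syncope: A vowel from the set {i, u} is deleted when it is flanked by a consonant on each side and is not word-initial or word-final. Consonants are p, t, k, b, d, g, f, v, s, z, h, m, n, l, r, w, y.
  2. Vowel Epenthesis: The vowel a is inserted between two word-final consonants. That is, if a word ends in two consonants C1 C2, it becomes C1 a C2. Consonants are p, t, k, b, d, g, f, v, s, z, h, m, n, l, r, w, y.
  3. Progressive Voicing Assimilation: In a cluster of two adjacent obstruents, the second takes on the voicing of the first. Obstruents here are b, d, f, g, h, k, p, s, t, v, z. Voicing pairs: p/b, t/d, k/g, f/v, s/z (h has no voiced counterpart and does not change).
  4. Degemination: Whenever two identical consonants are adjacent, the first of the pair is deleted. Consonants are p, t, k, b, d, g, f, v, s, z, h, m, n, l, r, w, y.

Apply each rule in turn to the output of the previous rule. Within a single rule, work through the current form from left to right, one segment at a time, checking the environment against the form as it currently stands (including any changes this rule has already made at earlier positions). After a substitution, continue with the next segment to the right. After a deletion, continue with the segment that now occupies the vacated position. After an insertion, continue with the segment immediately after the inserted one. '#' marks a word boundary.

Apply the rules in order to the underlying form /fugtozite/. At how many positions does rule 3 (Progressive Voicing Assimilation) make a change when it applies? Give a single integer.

2

1 Syncope: [fugtozite] → [fgtozte]
2 Vowel Epenthesis: no change — [fgtozte]
3 Progressive Voicing Assimilation: [fgtozte] → [fktozde]
4 Degemination: no change — [fktozde]
Rule 3 changed 2 position(s).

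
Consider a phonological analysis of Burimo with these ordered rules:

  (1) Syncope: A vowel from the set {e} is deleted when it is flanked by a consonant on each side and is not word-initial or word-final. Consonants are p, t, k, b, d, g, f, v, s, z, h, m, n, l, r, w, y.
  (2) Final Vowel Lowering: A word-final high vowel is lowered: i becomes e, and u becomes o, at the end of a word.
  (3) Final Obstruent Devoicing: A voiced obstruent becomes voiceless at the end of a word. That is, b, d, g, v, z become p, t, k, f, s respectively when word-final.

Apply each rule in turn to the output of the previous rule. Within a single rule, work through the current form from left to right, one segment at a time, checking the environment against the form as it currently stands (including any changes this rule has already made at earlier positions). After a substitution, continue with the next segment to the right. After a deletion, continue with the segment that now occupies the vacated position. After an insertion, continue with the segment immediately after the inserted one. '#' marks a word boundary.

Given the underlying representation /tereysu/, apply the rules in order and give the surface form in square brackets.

(1) Syncope: [tereysu] → [trysu]
(2) Final Vowel Lowering: [trysu] → [tryso]
(3) Final Obstruent Devoicing: no change — [tryso]

[tryso]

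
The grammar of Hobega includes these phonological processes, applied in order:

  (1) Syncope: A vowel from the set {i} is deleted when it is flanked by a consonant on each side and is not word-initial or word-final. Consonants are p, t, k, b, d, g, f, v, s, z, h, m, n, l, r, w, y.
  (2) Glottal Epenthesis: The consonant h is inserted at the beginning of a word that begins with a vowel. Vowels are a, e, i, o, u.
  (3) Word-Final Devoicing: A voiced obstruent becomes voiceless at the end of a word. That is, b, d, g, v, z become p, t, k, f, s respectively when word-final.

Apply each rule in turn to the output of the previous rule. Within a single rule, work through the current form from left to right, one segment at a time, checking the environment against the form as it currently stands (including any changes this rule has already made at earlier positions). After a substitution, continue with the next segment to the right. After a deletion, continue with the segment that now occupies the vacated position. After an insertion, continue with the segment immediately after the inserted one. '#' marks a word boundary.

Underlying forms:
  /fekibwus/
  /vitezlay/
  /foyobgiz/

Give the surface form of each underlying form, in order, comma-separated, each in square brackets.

[fekbwus], [vtezlay], [foyobgs]

/fekibwus/:
  (1) Syncope: [fekibwus] → [fekbwus]
  (2) Glottal Epenthesis: no change — [fekbwus]
  (3) Word-Final Devoicing: no change — [fekbwus]
/vitezlay/:
  (1) Syncope: [vitezlay] → [vtezlay]
  (2) Glottal Epenthesis: no change — [vtezlay]
  (3) Word-Final Devoicing: no change — [vtezlay]
/foyobgiz/:
  (1) Syncope: [foyobgiz] → [foyobgz]
  (2) Glottal Epenthesis: no change — [foyobgz]
  (3) Word-Final Devoicing: [foyobgz] → [foyobgs]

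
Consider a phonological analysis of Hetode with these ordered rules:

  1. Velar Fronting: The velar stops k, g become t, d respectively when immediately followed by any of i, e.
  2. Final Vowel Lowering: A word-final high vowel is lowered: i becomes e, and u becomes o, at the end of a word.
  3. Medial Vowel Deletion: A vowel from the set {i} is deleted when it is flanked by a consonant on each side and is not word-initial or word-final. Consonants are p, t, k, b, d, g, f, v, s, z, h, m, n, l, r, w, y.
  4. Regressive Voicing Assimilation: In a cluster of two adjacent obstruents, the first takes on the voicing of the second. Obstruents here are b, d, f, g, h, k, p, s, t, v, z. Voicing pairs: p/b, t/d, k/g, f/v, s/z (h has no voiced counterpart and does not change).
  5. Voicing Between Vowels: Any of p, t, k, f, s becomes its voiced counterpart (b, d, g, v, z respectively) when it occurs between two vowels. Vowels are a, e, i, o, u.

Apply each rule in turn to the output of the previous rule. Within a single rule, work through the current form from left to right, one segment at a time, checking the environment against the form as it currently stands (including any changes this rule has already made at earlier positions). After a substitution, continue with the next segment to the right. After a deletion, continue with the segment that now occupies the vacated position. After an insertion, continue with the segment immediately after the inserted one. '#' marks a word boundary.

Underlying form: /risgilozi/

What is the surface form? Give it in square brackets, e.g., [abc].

[rzdloze]

1 Velar Fronting: [risgilozi] → [risdilozi]
2 Final Vowel Lowering: [risdilozi] → [risdiloze]
3 Medial Vowel Deletion: [risdiloze] → [rsdloze]
4 Regressive Voicing Assimilation: [rsdloze] → [rzdloze]
5 Voicing Between Vowels: no change — [rzdloze]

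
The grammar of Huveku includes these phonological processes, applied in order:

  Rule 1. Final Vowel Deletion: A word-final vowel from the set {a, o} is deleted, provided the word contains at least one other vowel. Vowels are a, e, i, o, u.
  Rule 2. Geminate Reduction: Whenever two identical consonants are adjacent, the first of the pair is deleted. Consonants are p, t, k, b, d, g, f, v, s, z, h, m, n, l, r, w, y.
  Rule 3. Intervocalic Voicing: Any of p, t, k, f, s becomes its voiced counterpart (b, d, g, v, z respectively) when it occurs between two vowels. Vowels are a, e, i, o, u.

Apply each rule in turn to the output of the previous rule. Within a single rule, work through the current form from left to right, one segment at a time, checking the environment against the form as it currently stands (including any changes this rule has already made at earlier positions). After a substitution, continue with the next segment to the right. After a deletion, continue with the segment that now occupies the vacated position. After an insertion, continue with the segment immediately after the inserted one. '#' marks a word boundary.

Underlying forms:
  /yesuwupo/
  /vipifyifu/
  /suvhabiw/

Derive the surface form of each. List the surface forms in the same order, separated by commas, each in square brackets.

/yesuwupo/:
  Rule 1 Final Vowel Deletion: [yesuwupo] → [yesuwup]
  Rule 2 Geminate Reduction: no change — [yesuwup]
  Rule 3 Intervocalic Voicing: [yesuwup] → [yezuwup]
/vipifyifu/:
  Rule 1 Final Vowel Deletion: no change — [vipifyifu]
  Rule 2 Geminate Reduction: no change — [vipifyifu]
  Rule 3 Intervocalic Voicing: [vipifyifu] → [vibifyivu]
/suvhabiw/:
  Rule 1 Final Vowel Deletion: no change — [suvhabiw]
  Rule 2 Geminate Reduction: no change — [suvhabiw]
  Rule 3 Intervocalic Voicing: no change — [suvhabiw]

[yezuwup], [vibifyivu], [suvhabiw]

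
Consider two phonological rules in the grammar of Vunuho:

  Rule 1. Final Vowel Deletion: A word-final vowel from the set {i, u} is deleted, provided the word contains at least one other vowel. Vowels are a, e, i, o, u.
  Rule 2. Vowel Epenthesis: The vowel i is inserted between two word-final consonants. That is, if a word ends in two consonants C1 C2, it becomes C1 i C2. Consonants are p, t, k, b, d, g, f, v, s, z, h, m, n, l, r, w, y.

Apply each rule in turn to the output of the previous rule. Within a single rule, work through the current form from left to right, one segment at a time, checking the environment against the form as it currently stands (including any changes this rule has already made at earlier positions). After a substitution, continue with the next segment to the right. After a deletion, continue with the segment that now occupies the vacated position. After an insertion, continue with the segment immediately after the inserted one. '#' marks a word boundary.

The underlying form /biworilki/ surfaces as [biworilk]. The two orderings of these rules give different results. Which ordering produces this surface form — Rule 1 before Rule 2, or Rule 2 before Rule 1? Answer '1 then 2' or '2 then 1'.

Order 1 then 2:
  1 Final Vowel Deletion: [biworilki] → [biworilk]
  2 Vowel Epenthesis: [biworilk] → [biworilik]
  result: [biworilik]
Order 2 then 1:
  2 Vowel Epenthesis: no change — [biworilki]
  1 Final Vowel Deletion: [biworilki] → [biworilk]
  result: [biworilk]

2 then 1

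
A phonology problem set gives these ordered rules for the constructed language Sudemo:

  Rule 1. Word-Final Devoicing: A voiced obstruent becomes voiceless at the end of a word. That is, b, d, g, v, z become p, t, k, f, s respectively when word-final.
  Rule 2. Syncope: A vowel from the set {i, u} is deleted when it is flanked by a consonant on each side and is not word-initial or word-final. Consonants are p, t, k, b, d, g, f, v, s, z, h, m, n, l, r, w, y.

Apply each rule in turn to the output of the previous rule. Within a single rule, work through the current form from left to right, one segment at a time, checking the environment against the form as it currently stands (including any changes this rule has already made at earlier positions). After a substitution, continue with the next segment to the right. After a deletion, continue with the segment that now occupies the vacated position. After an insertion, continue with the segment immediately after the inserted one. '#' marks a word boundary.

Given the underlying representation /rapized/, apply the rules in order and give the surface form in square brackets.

Rule 1 Word-Final Devoicing: [rapized] → [rapizet]
Rule 2 Syncope: [rapizet] → [rapzet]

[rapzet]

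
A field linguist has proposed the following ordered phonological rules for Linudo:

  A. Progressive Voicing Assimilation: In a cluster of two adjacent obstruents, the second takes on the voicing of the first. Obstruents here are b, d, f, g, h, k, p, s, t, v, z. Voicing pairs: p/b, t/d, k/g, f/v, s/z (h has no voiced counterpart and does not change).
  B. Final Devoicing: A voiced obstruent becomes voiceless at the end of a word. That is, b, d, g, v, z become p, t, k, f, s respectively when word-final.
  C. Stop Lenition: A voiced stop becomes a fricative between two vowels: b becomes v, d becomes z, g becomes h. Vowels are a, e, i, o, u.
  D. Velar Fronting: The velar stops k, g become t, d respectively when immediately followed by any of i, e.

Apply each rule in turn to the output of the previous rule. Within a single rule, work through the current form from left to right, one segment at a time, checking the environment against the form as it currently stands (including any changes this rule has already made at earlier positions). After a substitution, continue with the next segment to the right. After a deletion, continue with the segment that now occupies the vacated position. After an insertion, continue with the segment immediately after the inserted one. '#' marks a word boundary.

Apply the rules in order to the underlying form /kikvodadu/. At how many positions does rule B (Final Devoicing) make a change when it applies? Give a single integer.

0

A Progressive Voicing Assimilation: [kikvodadu] → [kikfodadu]
B Final Devoicing: no change — [kikfodadu]
C Stop Lenition: [kikfodadu] → [kikfozazu]
D Velar Fronting: [kikfozazu] → [tikfozazu]
Rule B changed 0 position(s).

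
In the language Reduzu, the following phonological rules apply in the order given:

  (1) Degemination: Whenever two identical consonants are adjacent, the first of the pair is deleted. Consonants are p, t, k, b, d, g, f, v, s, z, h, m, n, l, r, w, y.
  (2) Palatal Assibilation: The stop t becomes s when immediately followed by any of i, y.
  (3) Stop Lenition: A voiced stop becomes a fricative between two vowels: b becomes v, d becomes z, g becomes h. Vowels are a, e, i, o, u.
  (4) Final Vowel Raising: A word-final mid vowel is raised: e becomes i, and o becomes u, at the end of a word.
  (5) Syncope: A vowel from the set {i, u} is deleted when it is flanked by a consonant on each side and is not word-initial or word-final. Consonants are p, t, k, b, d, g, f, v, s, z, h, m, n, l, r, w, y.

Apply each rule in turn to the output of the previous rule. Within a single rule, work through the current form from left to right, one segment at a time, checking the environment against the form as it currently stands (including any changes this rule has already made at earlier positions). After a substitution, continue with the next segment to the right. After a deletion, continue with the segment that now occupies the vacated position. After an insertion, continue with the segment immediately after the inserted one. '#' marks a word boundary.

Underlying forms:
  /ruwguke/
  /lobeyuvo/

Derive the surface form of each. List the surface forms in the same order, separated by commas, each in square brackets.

[rwgki], [loveyvu]

/ruwguke/:
  (1) Degemination: no change — [ruwguke]
  (2) Palatal Assibilation: no change — [ruwguke]
  (3) Stop Lenition: no change — [ruwguke]
  (4) Final Vowel Raising: [ruwguke] → [ruwguki]
  (5) Syncope: [ruwguki] → [rwgki]
/lobeyuvo/:
  (1) Degemination: no change — [lobeyuvo]
  (2) Palatal Assibilation: no change — [lobeyuvo]
  (3) Stop Lenition: [lobeyuvo] → [loveyuvo]
  (4) Final Vowel Raising: [loveyuvo] → [loveyuvu]
  (5) Syncope: [loveyuvu] → [loveyvu]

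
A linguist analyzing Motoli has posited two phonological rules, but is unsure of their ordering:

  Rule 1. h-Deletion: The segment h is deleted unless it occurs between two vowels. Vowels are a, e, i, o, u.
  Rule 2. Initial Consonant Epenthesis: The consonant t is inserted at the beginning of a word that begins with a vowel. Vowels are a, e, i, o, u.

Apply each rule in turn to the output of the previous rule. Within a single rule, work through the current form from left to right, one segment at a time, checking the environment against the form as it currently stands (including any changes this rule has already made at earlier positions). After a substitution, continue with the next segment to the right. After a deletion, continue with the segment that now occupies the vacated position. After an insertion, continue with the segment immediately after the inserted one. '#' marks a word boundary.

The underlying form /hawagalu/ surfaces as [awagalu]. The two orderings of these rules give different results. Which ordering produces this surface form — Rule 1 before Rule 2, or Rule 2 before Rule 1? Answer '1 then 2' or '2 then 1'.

2 then 1

Order 1 then 2:
  1 h-Deletion: [hawagalu] → [awagalu]
  2 Initial Consonant Epenthesis: [awagalu] → [tawagalu]
  result: [tawagalu]
Order 2 then 1:
  2 Initial Consonant Epenthesis: no change — [hawagalu]
  1 h-Deletion: [hawagalu] → [awagalu]
  result: [awagalu]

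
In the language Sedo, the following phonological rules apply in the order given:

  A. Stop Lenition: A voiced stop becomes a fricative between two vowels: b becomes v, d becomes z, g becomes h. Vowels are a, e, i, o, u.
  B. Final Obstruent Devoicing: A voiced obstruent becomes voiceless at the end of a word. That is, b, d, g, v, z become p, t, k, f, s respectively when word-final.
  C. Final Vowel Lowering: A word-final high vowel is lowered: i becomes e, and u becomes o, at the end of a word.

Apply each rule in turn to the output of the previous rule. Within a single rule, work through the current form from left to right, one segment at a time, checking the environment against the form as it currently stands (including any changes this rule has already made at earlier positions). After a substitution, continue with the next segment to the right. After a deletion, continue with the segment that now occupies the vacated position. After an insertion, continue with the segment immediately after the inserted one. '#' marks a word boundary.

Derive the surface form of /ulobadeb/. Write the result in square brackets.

[ulovazep]

A Stop Lenition: [ulobadeb] → [ulovazeb]
B Final Obstruent Devoicing: [ulovazeb] → [ulovazep]
C Final Vowel Lowering: no change — [ulovazep]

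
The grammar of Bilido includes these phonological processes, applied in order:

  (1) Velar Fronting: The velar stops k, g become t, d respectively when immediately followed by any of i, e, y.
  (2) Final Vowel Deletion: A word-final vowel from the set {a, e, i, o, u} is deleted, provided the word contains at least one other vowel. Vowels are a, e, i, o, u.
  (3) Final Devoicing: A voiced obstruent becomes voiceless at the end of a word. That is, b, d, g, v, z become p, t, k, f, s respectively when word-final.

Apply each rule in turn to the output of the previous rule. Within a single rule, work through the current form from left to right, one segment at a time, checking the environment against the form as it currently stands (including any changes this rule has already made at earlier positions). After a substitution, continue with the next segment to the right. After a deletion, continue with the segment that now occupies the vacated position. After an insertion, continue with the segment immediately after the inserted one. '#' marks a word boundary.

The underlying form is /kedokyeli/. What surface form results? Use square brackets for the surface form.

[tedotyel]

(1) Velar Fronting: [kedokyeli] → [tedotyeli]
(2) Final Vowel Deletion: [tedotyeli] → [tedotyel]
(3) Final Devoicing: no change — [tedotyel]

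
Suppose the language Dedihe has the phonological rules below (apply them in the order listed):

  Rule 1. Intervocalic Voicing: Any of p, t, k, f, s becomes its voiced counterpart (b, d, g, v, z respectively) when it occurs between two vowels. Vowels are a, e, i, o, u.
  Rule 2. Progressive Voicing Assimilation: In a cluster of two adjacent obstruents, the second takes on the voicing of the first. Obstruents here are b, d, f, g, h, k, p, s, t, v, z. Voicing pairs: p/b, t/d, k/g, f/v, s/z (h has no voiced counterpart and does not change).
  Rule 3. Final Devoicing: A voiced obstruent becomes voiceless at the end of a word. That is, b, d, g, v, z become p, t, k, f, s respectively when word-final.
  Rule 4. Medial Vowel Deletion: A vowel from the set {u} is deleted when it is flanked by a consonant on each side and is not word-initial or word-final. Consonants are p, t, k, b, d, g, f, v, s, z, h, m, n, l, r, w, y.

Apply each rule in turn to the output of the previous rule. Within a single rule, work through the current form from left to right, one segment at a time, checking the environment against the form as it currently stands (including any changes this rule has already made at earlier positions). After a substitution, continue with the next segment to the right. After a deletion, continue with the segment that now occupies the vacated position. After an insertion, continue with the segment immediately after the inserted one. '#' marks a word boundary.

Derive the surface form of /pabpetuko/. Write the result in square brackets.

Rule 1 Intervocalic Voicing: [pabpetuko] → [pabpedugo]
Rule 2 Progressive Voicing Assimilation: [pabpedugo] → [pabbedugo]
Rule 3 Final Devoicing: no change — [pabbedugo]
Rule 4 Medial Vowel Deletion: [pabbedugo] → [pabbedgo]

[pabbedgo]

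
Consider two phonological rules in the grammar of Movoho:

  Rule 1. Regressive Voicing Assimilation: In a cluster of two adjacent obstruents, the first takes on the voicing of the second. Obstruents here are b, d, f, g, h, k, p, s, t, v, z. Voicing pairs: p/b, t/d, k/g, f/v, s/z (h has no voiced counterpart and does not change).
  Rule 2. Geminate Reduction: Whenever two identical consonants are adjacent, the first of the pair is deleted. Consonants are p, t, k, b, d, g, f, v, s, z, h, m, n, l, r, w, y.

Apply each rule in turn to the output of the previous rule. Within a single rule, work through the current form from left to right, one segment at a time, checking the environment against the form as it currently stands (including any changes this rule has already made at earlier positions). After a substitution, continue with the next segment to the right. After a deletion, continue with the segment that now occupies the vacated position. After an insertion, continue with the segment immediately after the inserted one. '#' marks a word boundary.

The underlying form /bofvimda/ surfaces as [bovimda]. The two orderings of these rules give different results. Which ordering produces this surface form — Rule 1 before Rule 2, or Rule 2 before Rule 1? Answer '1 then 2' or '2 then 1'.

Order 1 then 2:
  1 Regressive Voicing Assimilation: [bofvimda] → [bovvimda]
  2 Geminate Reduction: [bovvimda] → [bovimda]
  result: [bovimda]
Order 2 then 1:
  2 Geminate Reduction: no change — [bofvimda]
  1 Regressive Voicing Assimilation: [bofvimda] → [bovvimda]
  result: [bovvimda]

1 then 2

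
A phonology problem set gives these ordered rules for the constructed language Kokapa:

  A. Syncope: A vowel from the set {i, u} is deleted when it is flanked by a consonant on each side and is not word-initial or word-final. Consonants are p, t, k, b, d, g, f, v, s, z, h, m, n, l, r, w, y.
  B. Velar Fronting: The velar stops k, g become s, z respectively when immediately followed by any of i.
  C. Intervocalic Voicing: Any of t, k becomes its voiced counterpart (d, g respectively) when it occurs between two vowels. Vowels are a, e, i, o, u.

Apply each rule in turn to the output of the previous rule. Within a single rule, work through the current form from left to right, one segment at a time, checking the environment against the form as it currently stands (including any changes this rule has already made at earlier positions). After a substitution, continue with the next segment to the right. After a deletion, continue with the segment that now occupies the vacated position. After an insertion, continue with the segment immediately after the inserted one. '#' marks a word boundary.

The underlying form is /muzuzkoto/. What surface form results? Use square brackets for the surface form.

A Syncope: [muzuzkoto] → [mzzkoto]
B Velar Fronting: no change — [mzzkoto]
C Intervocalic Voicing: [mzzkoto] → [mzzkodo]

[mzzkodo]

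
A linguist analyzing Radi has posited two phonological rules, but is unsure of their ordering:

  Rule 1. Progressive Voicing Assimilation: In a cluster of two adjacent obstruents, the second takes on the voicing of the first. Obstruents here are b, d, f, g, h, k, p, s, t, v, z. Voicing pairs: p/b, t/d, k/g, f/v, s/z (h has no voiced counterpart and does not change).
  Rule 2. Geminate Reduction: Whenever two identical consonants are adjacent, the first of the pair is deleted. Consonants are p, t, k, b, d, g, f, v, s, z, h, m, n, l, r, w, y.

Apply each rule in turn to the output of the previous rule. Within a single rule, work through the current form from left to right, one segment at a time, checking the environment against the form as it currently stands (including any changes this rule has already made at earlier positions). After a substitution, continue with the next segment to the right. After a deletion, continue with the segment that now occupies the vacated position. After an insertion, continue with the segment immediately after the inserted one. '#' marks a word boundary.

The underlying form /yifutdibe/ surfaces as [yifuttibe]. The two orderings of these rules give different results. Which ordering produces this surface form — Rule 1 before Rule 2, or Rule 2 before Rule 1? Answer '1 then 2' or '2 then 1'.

2 then 1

Order 1 then 2:
  1 Progressive Voicing Assimilation: [yifutdibe] → [yifuttibe]
  2 Geminate Reduction: [yifuttibe] → [yifutibe]
  result: [yifutibe]
Order 2 then 1:
  2 Geminate Reduction: no change — [yifutdibe]
  1 Progressive Voicing Assimilation: [yifutdibe] → [yifuttibe]
  result: [yifuttibe]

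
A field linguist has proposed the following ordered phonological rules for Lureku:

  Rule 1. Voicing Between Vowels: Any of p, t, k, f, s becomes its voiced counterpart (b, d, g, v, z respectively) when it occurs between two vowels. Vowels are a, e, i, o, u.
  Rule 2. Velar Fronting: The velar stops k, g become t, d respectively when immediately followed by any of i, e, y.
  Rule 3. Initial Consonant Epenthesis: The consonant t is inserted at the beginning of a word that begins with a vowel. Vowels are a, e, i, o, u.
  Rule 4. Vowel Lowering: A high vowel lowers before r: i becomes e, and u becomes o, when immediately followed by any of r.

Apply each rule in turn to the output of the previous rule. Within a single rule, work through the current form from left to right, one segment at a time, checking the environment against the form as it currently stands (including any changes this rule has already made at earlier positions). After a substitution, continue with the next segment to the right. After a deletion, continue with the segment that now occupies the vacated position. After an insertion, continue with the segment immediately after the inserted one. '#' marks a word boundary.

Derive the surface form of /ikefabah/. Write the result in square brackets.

[tidevabah]

Rule 1 Voicing Between Vowels: [ikefabah] → [igevabah]
Rule 2 Velar Fronting: [igevabah] → [idevabah]
Rule 3 Initial Consonant Epenthesis: [idevabah] → [tidevabah]
Rule 4 Vowel Lowering: no change — [tidevabah]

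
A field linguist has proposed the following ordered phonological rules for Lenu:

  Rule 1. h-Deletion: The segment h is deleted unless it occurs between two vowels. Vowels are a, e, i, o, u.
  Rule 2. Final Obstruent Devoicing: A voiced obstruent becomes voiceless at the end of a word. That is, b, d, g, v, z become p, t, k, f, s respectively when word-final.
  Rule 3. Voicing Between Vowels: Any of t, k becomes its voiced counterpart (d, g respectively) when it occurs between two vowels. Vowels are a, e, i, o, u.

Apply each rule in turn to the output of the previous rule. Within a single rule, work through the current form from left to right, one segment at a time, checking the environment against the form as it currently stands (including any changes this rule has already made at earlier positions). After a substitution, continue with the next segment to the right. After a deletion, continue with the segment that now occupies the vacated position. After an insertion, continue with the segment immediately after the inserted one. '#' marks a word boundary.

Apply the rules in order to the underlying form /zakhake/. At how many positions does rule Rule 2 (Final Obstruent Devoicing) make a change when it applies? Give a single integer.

Rule 1 h-Deletion: [zakhake] → [zakake]
Rule 2 Final Obstruent Devoicing: no change — [zakake]
Rule 3 Voicing Between Vowels: [zakake] → [zagage]
Rule Rule 2 changed 0 position(s).

0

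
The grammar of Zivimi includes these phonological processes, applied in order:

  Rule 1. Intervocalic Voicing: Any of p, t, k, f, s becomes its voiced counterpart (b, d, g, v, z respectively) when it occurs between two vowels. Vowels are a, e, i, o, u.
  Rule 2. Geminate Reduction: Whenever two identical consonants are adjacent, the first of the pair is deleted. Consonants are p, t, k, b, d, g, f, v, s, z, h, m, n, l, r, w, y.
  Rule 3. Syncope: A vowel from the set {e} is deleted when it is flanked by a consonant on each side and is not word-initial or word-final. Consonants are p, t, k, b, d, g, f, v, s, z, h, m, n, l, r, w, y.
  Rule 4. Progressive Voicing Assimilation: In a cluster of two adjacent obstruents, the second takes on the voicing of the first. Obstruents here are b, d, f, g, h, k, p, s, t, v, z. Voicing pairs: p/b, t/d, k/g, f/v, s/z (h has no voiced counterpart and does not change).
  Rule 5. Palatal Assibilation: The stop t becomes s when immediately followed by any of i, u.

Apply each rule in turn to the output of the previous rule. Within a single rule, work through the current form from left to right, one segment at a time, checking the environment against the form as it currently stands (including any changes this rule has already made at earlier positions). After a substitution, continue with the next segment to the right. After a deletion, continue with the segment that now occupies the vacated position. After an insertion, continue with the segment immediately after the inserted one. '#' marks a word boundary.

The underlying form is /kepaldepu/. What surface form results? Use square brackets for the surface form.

Rule 1 Intervocalic Voicing: [kepaldepu] → [kebaldebu]
Rule 2 Geminate Reduction: no change — [kebaldebu]
Rule 3 Syncope: [kebaldebu] → [kbaldbu]
Rule 4 Progressive Voicing Assimilation: [kbaldbu] → [kpaldbu]
Rule 5 Palatal Assibilation: no change — [kpaldbu]

[kpaldbu]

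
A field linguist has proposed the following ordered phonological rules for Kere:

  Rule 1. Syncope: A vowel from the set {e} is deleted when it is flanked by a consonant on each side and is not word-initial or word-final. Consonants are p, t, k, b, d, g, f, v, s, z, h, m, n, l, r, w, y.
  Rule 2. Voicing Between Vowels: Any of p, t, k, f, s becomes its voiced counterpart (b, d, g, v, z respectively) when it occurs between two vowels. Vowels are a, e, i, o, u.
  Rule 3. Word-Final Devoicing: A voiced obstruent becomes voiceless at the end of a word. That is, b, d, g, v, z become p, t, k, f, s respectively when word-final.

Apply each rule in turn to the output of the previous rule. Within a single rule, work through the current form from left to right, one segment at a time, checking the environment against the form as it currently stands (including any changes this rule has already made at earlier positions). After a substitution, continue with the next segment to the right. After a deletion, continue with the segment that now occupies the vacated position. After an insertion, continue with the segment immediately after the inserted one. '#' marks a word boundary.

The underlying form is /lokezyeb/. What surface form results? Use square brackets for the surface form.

[lokzyp]

Rule 1 Syncope: [lokezyeb] → [lokzyb]
Rule 2 Voicing Between Vowels: no change — [lokzyb]
Rule 3 Word-Final Devoicing: [lokzyb] → [lokzyp]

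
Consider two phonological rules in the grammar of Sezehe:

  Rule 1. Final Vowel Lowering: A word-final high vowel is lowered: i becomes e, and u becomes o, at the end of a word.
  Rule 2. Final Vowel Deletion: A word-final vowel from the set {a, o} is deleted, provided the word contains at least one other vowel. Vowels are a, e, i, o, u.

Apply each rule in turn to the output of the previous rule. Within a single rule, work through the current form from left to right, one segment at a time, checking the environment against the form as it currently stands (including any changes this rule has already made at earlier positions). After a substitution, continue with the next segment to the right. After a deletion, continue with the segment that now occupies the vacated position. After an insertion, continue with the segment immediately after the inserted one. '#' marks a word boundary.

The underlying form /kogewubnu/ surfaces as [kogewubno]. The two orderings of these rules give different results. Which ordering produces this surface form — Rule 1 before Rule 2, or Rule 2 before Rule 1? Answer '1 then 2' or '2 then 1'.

Order 1 then 2:
  1 Final Vowel Lowering: [kogewubnu] → [kogewubno]
  2 Final Vowel Deletion: [kogewubno] → [kogewubn]
  result: [kogewubn]
Order 2 then 1:
  2 Final Vowel Deletion: no change — [kogewubnu]
  1 Final Vowel Lowering: [kogewubnu] → [kogewubno]
  result: [kogewubno]

2 then 1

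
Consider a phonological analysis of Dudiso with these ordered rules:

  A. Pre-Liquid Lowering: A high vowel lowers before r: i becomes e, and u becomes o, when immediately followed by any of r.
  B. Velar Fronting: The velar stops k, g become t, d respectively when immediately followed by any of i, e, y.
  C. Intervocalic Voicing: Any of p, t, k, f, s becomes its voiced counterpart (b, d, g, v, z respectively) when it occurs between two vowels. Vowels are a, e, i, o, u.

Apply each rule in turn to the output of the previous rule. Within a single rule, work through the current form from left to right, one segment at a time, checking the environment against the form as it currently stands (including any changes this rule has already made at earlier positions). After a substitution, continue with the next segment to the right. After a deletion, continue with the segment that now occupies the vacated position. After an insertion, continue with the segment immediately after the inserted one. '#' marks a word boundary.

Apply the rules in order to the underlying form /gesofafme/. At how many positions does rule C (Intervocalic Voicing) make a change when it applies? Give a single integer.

2

A Pre-Liquid Lowering: no change — [gesofafme]
B Velar Fronting: [gesofafme] → [desofafme]
C Intervocalic Voicing: [desofafme] → [dezovafme]
Rule C changed 2 position(s).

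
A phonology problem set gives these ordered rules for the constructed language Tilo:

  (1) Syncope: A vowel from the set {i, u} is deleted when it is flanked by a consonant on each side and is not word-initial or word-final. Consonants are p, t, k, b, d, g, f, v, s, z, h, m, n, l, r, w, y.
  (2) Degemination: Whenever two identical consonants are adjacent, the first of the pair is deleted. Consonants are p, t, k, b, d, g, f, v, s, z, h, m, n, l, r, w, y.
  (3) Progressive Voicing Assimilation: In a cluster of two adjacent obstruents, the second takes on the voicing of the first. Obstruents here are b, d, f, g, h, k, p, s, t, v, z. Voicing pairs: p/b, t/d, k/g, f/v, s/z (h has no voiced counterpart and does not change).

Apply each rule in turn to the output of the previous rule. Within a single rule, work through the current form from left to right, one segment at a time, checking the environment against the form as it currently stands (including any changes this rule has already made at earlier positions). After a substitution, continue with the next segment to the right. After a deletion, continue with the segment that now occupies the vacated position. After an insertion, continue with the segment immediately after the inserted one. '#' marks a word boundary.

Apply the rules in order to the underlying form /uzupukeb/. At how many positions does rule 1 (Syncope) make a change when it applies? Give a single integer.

(1) Syncope: [uzupukeb] → [uzpkeb]
(2) Degemination: no change — [uzpkeb]
(3) Progressive Voicing Assimilation: [uzpkeb] → [uzbgeb]
Rule 1 changed 2 position(s).

2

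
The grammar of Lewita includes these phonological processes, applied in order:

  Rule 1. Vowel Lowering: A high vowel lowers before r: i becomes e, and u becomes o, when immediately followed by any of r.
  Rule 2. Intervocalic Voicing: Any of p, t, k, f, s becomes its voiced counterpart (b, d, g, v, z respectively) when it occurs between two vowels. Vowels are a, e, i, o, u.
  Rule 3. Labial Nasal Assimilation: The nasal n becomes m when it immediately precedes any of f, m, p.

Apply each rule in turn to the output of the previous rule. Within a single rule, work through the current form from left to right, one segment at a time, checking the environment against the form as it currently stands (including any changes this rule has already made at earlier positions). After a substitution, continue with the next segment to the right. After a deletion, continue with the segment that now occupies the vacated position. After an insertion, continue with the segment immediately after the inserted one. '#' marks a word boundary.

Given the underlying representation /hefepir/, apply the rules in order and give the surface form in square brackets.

Rule 1 Vowel Lowering: [hefepir] → [hefeper]
Rule 2 Intervocalic Voicing: [hefeper] → [heveber]
Rule 3 Labial Nasal Assimilation: no change — [heveber]

[heveber]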